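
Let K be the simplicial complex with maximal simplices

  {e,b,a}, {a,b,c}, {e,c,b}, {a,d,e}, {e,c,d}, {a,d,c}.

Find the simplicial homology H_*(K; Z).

We work with the vertex ordering a < b < c < d < e. The simplices of K, each written with vertices in increasing order, are:

  0-simplices (5): a, b, c, d, e
  1-simplices (9): ab, ac, ad, ae, bc, be, cd, ce, de
  2-simplices (6): abc, abe, acd, ade, bce, cde

Hence C_0 ≅ Z^5, C_1 ≅ Z^9, C_2 ≅ Z^6.

Boundary ∂_1: C_1 → C_0 is given by ∂[p,q] = [q] − [p]. For instance
  ∂ac = c − a.
As a 5×9 matrix over Z this has rank 4, with invariant factors (1,1,1,1).

Boundary ∂_2: C_2 → C_1 acts by ∂[p,q,r] = [q,r] − [p,r] + [p,q]. For instance
  ∂bce = ce − be + bc,
  ∂abe = be − ae + ab.
As a 9×6 matrix over Z this has rank 5, with invariant factors (1,1,1,1,1).

From H_k ≅ ker(∂_k) / im(∂_{k+1}) we obtain:

  H_0: rank C_0 − rank ∂_1 = 5 − 4 = 1, and the invariant factors of ∂_1 are all 1, so H_0 = Z.
  H_1: rank ker ∂_1 − rank ∂_2 = (9 − 4) − 5 = 0, and the invariant factors of ∂_2 are all 1, so H_1 = 0.
  H_2: rank ker ∂_2 − rank ∂_3 = (6 − 5) − 0 = 1, and there is no ∂_3, so H_2 = Z.

(K is a triangulation of the 2-sphere S^2.)

H_0 = Z,  H_1 = 0,  H_2 = Z.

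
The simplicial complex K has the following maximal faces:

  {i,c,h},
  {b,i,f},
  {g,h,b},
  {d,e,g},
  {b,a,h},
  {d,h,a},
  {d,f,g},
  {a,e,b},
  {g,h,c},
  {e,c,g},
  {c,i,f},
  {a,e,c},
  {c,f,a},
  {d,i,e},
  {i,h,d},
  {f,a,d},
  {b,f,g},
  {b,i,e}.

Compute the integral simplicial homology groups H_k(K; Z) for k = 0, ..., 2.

Fix the vertex order a < b < c < d < e < f < g < h < i and write every simplex with vertices in increasing order. Then dim K = 2 and the simplices of K are:

  0-simplices (9): a, b, c, d, e, f, g, h, i
  1-simplices (27): ab, ac, ad, ae, af, ah, be, bf, bg, bh, bi, ce, cf, cg, ch, ci, de, df, dg, dh, di, eg, ei, fg, fi, gh, hi
  2-simplices (18): abe, abh, ace, acf, adf, adh, bei, bfg, bfi, bgh, ceg, cfi, cgh, chi, deg, dei, dfg, dhi

giving chain groups C_0 ≅ Z^9, C_1 ≅ Z^27, C_2 ≅ Z^18.

Boundary ∂_1: C_1 → C_0 sends each edge [p,q] (with p < q) to q − p.
The 9×27 boundary matrix has rank 8 and Smith normal form diag(1,1,1,1,1,1,1,1).

Boundary ∂_2: C_2 → C_1 acts by ∂[p,q,r] = [q,r] − [p,r] + [p,q]. For instance
  ∂deg = eg − dg + de,
  ∂cgh = gh − ch + cg.
This gives a 27×18 integer matrix of rank 17; reducing to Smith normal form yields diagonal entries (1,1,1,1,1,1,1,1,1,1,1,1,1,1,1,1,1).

Now H_k = ker ∂_k / im ∂_{k+1}, so:

  H_0: rank C_0 − rank ∂_1 = 9 − 8 = 1, and the invariant factors of ∂_1 are all 1, so H_0 ≅ Z.
  H_1: rank ker ∂_1 − rank ∂_2 = (27 − 8) − 17 = 2, and the invariant factors of ∂_2 are all 1, so H_1 ≅ Z^2.
  H_2: rank ker ∂_2 − rank ∂_3 = (18 − 17) − 0 = 1, and there is no ∂_3, so H_2 ≅ Z.

H_0 ≅ Z,  H_1 ≅ Z^2,  H_2 ≅ Z.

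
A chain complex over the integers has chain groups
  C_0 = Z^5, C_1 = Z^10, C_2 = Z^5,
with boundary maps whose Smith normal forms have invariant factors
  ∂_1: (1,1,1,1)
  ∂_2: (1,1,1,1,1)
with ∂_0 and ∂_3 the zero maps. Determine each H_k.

H_0: b_0 = 5 − 0 − 4 = 1; torsion from ∂_1 factors > 1: none. So H_0 = Z.
H_1: b_1 = 10 − 4 − 5 = 1; torsion from ∂_2 factors > 1: none. So H_1 = Z.
H_2: b_2 = 5 − 5 − 0 = 0; torsion from ∂_3 factors > 1: none. So H_2 = 0.

H_0 = Z,  H_1 = Z,  H_2 = 0.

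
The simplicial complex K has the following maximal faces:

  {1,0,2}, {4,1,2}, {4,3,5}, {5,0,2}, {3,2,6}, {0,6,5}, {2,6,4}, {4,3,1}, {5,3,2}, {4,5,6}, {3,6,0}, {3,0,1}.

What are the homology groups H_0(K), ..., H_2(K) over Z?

H_0 = Z,  H_1 = Z/2Z,  H_2 = 0.

We work with the vertex ordering 0 < 1 < 2 < 3 < 4 < 5 < 6. The simplices of K, each written with vertices in increasing order, are:

  0-simplices (7): [0], [1], [2], [3], [4], [5], [6]
  1-simplices (18): [0,1], [0,2], [0,3], [0,5], [0,6], [1,2], [1,3], [1,4], [2,3], [2,4], [2,5], [2,6], [3,4], [3,5], [3,6], [4,5], [4,6], [5,6]
  2-simplices (12): [0,1,2], [0,1,3], [0,2,5], [0,3,6], [0,5,6], [1,2,4], [1,3,4], [2,3,5], [2,3,6], [2,4,6], [3,4,5], [4,5,6]

Hence C_0 ≅ Z^7, C_1 ≅ Z^18, C_2 ≅ Z^12.

The boundary map ∂_1: C_1 → C_0 sends each edge [p,q] (with p < q) to q − p.
The 7×18 boundary matrix has rank 6 and Smith normal form diag(1,1,1,1,1,1).

Boundary ∂_2: C_2 → C_1 maps a triangle to the signed sum of its edges. For instance
  ∂[1,2,4] = [2,4] − [1,4] + [1,2],
  ∂[0,1,3] = [1,3] − [0,3] + [0,1].
This gives a 18×12 integer matrix of rank 12; reducing to Smith normal form yields diagonal entries (1,1,1,1,1,1,1,1,1,1,1,2).

Reading off H_k = ker ∂_k / im ∂_{k+1}:

  H_0: rank C_0 − rank ∂_1 = 7 − 6 = 1, and the invariant factors of ∂_1 are all 1, so H_0 ≅ Z.
  H_1: rank ker ∂_1 − rank ∂_2 = (18 − 6) − 12 = 0, and ∂_2 has invariant factor 2 > 1, so H_1 ≅ Z/2Z.
  H_2: rank ker ∂_2 − rank ∂_3 = (12 − 12) − 0 = 0, and there is no ∂_3, so H_2 ≅ 0.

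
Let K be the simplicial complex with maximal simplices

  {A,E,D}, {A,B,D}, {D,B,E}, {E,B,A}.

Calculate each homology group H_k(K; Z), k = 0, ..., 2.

Take the total order A < B < D < E on the vertex set. Then K (dimension 2) consists of the simplices:

  0-simplices (4): A, B, D, E
  1-simplices (6): AB, AD, AE, BD, BE, DE
  2-simplices (4): ABD, ABE, ADE, BDE

Hence C_0 ≅ Z^4, C_1 ≅ Z^6, C_2 ≅ Z^4.

The boundary map ∂_1: C_1 → C_0 sends each edge [p,q] (with p < q) to q − p. For instance
  ∂AB = B − A.
The 4×6 boundary matrix has rank 3 and Smith normal form diag(1,1,1).

Boundary ∂_2: C_2 → C_1 acts by ∂[p,q,r] = [q,r] − [p,r] + [p,q]. For instance
  ∂ABD = BD − AD + AB,
  ∂ADE = DE − AE + AD.
The resulting 6×4 matrix has rank 3, and its Smith normal form has invariant factors (1,1,1).

Computing H_k = (kernel of ∂_k) / (image of ∂_{k+1}):

  H_0: rank C_0 − rank ∂_1 = 4 − 3 = 1, and the invariant factors of ∂_1 are all 1, so H_0 ≅ Z.
  H_1: rank ker ∂_1 − rank ∂_2 = (6 − 3) − 3 = 0, and the invariant factors of ∂_2 are all 1, so H_1 ≅ 0.
  H_2: rank ker ∂_2 − rank ∂_3 = (4 − 3) − 0 = 1, and there is no ∂_3, so H_2 ≅ Z.

(K is a triangulation of the 2-sphere S^2.)

H_0 ≅ Z,  H_1 = 0,  H_2 ≅ Z.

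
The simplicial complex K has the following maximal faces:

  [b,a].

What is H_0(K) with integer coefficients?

H_0 = Z.

K has 2 vertices, 1 edge.
rank ∂_0 = 0, rank ∂_1 = 1 ⇒ b_0 = 2 − 0 − 1 = 1; all invariant factors of ∂_1 are 1 so no torsion. So H_0 ≅ Z.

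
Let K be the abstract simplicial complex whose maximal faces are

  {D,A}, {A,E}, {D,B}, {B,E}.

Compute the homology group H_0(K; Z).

Fix the vertex order A < B < D < E and write every simplex with vertices in increasing order. Then dim K = 1 and the simplices of K are:

  0-simplices (4): A, B, D, E
  1-simplices (4): AD, AE, BD, BE

so the chain groups are C_0 ≅ Z^4, C_1 ≅ Z^4.

∂_1: C_1 → C_0 maps an edge to its endpoints' difference, ∂[p,q] = q − p. For instance
  ∂AE = E − A.
The 4×4 boundary matrix has rank 3 and Smith normal form diag(1,1,1).

Now H_k = ker ∂_k / im ∂_{k+1}, so:

  H_0: rank C_0 − rank ∂_1 = 4 − 3 = 1, and the invariant factors of ∂_1 are all 1, so H_0 = Z.

(K is a triangulation of the circle S^1.)

H_0 = Z.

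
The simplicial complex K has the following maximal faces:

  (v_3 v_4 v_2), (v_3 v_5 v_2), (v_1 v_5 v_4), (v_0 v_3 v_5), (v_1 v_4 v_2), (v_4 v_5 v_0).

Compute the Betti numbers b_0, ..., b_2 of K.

b_0 = 1, b_1 = 1, b_2 = 0.

We work with the vertex ordering v_0 < v_1 < v_2 < v_3 < v_4 < v_5. The simplices of K, each written with vertices in increasing order, are:

  0-simplices (6): [v_0], [v_1], [v_2], [v_3], [v_4], [v_5]
  1-simplices (12): [v_0,v_3], [v_0,v_4], [v_0,v_5], [v_1,v_2], [v_1,v_4], [v_1,v_5], [v_2,v_3], [v_2,v_4], [v_2,v_5], [v_3,v_4], [v_3,v_5], [v_4,v_5]
  2-simplices (6): [v_0,v_3,v_5], [v_0,v_4,v_5], [v_1,v_2,v_4], [v_1,v_4,v_5], [v_2,v_3,v_4], [v_2,v_3,v_5]

so the chain groups are C_0 ≅ Z^6, C_1 ≅ Z^12, C_2 ≅ Z^6.

∂_1: C_1 → C_0 maps an edge to its endpoints' difference, ∂[p,q] = q − p.
The 6×12 boundary matrix has rank 5 and Smith normal form diag(1,1,1,1,1).

∂_2: C_2 → C_1 sends each 2-simplex [p,q,r] to [q,r] − [p,r] + [p,q]. For instance
  ∂[v_1,v_2,v_4] = [v_2,v_4] − [v_1,v_4] + [v_1,v_2],
  ∂[v_2,v_3,v_4] = [v_3,v_4] − [v_2,v_4] + [v_2,v_3].
This gives a 12×6 integer matrix of rank 6; reducing to Smith normal form yields diagonal entries (1,1,1,1,1,1).

From H_k ≅ ker(∂_k) / im(∂_{k+1}) we obtain:

  H_0: rank C_0 − rank ∂_1 = 6 − 5 = 1, and the invariant factors of ∂_1 are all 1, so H_0 = Z.
  H_1: rank ker ∂_1 − rank ∂_2 = (12 − 5) − 6 = 1, and the invariant factors of ∂_2 are all 1, so H_1 = Z.
  H_2: rank ker ∂_2 − rank ∂_3 = (6 − 6) − 0 = 0, and there is no ∂_3, so H_2 = 0.

(K is a triangulation of the cylinder S^1 x I.)

Hence the Betti numbers are b_0 = 1, b_1 = 1, b_2 = 0.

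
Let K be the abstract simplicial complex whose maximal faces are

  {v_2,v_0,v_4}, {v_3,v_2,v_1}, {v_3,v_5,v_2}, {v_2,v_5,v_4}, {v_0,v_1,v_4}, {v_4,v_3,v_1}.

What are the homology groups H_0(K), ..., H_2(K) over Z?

H_0 = Z,  H_1 = Z,  H_2 = 0.

We work with the vertex ordering v_0 < v_1 < v_2 < v_3 < v_4 < v_5. The simplices of K, each written with vertices in increasing order, are:

  0-simplices (6): [v_0], [v_1], [v_2], [v_3], [v_4], [v_5]
  1-simplices (12): [v_0,v_1], [v_0,v_2], [v_0,v_4], [v_1,v_2], [v_1,v_3], [v_1,v_4], [v_2,v_3], [v_2,v_4], [v_2,v_5], [v_3,v_4], [v_3,v_5], [v_4,v_5]
  2-simplices (6): [v_0,v_1,v_4], [v_0,v_2,v_4], [v_1,v_2,v_3], [v_1,v_3,v_4], [v_2,v_3,v_5], [v_2,v_4,v_5]

so the chain groups are C_0 ≅ Z^6, C_1 ≅ Z^12, C_2 ≅ Z^6.

∂_1: C_1 → C_0 maps an edge to its endpoints' difference, ∂[p,q] = q − p. For instance
  ∂[v_2,v_3] = [v_3] − [v_2].
This gives a 6×12 integer matrix of rank 5; reducing to Smith normal form yields diagonal entries (1,1,1,1,1).

The boundary map ∂_2: C_2 → C_1 acts by ∂[p,q,r] = [q,r] − [p,r] + [p,q]. For instance
  ∂[v_2,v_4,v_5] = [v_4,v_5] − [v_2,v_5] + [v_2,v_4],
  ∂[v_1,v_3,v_4] = [v_3,v_4] − [v_1,v_4] + [v_1,v_3].
As a 12×6 matrix over Z this has rank 6, with invariant factors (1,1,1,1,1,1).

From H_k ≅ ker(∂_k) / im(∂_{k+1}) we obtain:

  H_0: rank C_0 − rank ∂_1 = 6 − 5 = 1, and the invariant factors of ∂_1 are all 1, so H_0 ≅ Z.
  H_1: rank ker ∂_1 − rank ∂_2 = (12 − 5) − 6 = 1, and the invariant factors of ∂_2 are all 1, so H_1 ≅ Z.
  H_2: rank ker ∂_2 − rank ∂_3 = (6 − 6) − 0 = 0, and there is no ∂_3, so H_2 ≅ 0.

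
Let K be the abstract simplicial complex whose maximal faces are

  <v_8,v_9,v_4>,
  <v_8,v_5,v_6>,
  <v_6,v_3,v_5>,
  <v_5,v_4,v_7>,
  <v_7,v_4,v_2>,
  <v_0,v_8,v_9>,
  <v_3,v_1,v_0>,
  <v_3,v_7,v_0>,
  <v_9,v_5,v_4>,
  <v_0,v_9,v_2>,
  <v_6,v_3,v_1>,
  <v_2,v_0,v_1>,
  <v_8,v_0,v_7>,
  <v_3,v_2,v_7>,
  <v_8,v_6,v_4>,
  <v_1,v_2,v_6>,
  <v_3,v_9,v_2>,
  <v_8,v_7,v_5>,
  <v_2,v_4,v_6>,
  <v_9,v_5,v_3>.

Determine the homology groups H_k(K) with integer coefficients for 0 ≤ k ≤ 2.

H_0 ≅ Z,  H_1 ≅ Z ⊕ Z/2Z,  H_2 = 0.

We work with the vertex ordering v_0 < v_1 < v_2 < v_3 < v_4 < v_5 < v_6 < v_7 < v_8 < v_9. The simplices of K, each written with vertices in increasing order, are:

  0-simplices (10): [v_0], [v_1], [v_2], [v_3], [v_4], [v_5], [v_6], [v_7], [v_8], [v_9]
  1-simplices (30): (30 of them)
  2-simplices (20): (20 of them)

giving chain groups C_0 ≅ Z^10, C_1 ≅ Z^30, C_2 ≅ Z^20.

The boundary map ∂_1: C_1 → C_0 sends each edge [p,q] (with p < q) to q − p. For instance
  ∂[v_4,v_6] = [v_6] − [v_4].
The resulting 10×30 matrix has rank 9, and its Smith normal form has invariant factors (1,1,1,1,1,1,1,1,1).

Boundary ∂_2: C_2 → C_1 maps a triangle to the signed sum of its edges. For instance
  ∂[v_1,v_2,v_6] = [v_2,v_6] − [v_1,v_6] + [v_1,v_2],
  ∂[v_4,v_8,v_9] = [v_8,v_9] − [v_4,v_9] + [v_4,v_8].
This gives a 30×20 integer matrix of rank 20; reducing to Smith normal form yields diagonal entries (1,1,1,1,1,1,1,1,1,1,1,1,1,1,1,1,1,1,1,2).

Reading off H_k = ker ∂_k / im ∂_{k+1}:

  H_0: rank C_0 − rank ∂_1 = 10 − 9 = 1, and the invariant factors of ∂_1 are all 1, so H_0 ≅ Z.
  H_1: rank ker ∂_1 − rank ∂_2 = (30 − 9) − 20 = 1, and ∂_2 has invariant factor 2 > 1, so H_1 ≅ Z ⊕ Z/2Z.
  H_2: rank ker ∂_2 − rank ∂_3 = (20 − 20) − 0 = 0, and there is no ∂_3, so H_2 ≅ 0.

(K is a triangulation of the Klein bottle.)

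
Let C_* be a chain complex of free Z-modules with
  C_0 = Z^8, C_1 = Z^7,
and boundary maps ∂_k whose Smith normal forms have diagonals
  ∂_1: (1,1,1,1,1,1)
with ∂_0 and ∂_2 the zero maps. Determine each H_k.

H_0 ≅ Z^2,  H_1 ≅ Z.

H_0: b_0 = 8 − 0 − 6 = 2; torsion from ∂_1 factors > 1: none. So H_0 ≅ Z^2.
H_1: b_1 = 7 − 6 − 0 = 1; torsion from ∂_2 factors > 1: none. So H_1 ≅ Z.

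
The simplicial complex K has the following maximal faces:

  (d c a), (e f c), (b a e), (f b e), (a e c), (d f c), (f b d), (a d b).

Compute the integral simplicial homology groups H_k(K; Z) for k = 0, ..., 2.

H_0 = Z,  H_1 = 0,  H_2 = Z.

Take the total order a < b < c < d < e < f on the vertex set. Then K (dimension 2) consists of the simplices:

  0-simplices (6): a, b, c, d, e, f
  1-simplices (12): ab, ac, ad, ae, bd, be, bf, cd, ce, cf, df, ef
  2-simplices (8): abd, abe, acd, ace, bdf, bef, cdf, cef

giving chain groups C_0 ≅ Z^6, C_1 ≅ Z^12, C_2 ≅ Z^8.

∂_1: C_1 → C_0 maps an edge to its endpoints' difference, ∂[p,q] = q − p.
This gives a 6×12 integer matrix of rank 5; reducing to Smith normal form yields diagonal entries (1,1,1,1,1).

The boundary map ∂_2: C_2 → C_1 sends each 2-simplex [p,q,r] to [q,r] − [p,r] + [p,q]. For instance
  ∂abd = bd − ad + ab,
  ∂ace = ce − ae + ac.
This gives a 12×8 integer matrix of rank 7; reducing to Smith normal form yields diagonal entries (1,1,1,1,1,1,1).

Reading off H_k = ker ∂_k / im ∂_{k+1}:

  H_0: rank C_0 − rank ∂_1 = 6 − 5 = 1, and the invariant factors of ∂_1 are all 1, so H_0 = Z.
  H_1: rank ker ∂_1 − rank ∂_2 = (12 − 5) − 7 = 0, and the invariant factors of ∂_2 are all 1, so H_1 = 0.
  H_2: rank ker ∂_2 − rank ∂_3 = (8 − 7) − 0 = 1, and there is no ∂_3, so H_2 = Z.

As a check, the Euler characteristic is 6 − 12 + 8 = 2, which agrees with 1 − 0 + 1 = 2.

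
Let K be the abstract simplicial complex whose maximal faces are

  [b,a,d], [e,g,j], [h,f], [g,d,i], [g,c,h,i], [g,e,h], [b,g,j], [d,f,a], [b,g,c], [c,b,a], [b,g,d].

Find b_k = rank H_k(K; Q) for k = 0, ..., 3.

Take the total order a < b < c < d < e < f < g < h < i < j on the vertex set. Then K (dimension 3) consists of the simplices:

  0-simplices (10): a, b, c, d, e, f, g, h, i, j
  1-simplices (22): ab, ac, ad, af, bc, bd, bg, bj, cg, ch, ci, df, dg, di, eg, eh, ej, fh, gh, gi, gj, hi
  2-simplices (13): abc, abd, adf, bcg, bdg, bgj, cgh, cgi, chi, dgi, egh, egj, ghi
  3-simplices (1): cghi

so the chain groups are C_0 ≅ Z^10, C_1 ≅ Z^22, C_2 ≅ Z^13, C_3 ≅ Z^1.

The boundary map ∂_1: C_1 → C_0 maps an edge to its endpoints' difference, ∂[p,q] = q − p. For instance
  ∂bc = c − b.
This gives a 10×22 integer matrix of rank 9; reducing to Smith normal form yields diagonal entries (1,1,1,1,1,1,1,1,1).

The boundary map ∂_2: C_2 → C_1 maps a triangle to the signed sum of its edges. For instance
  ∂ghi = hi − gi + gh,
  ∂adf = df − af + ad.
As a 22×13 matrix over Z this has rank 12, with invariant factors (1,1,1,1,1,1,1,1,1,1,1,1).

Boundary ∂_3: C_3 → C_2 sends each 3-simplex σ to the alternating sum Σ_i (−1)^i (σ with its i-th vertex removed). For instance
  ∂cghi = ghi − chi + cgi − cgh.
The 13×1 boundary matrix has rank 1 and Smith normal form diag(1).

Reading off H_k = ker ∂_k / im ∂_{k+1}:

  H_0: rank C_0 − rank ∂_1 = 10 − 9 = 1, and the invariant factors of ∂_1 are all 1, so H_0 ≅ Z.
  H_1: rank ker ∂_1 − rank ∂_2 = (22 − 9) − 12 = 1, and the invariant factors of ∂_2 are all 1, so H_1 ≅ Z.
  H_2: rank ker ∂_2 − rank ∂_3 = (13 − 12) − 1 = 0, and the invariant factors of ∂_3 are all 1, so H_2 ≅ 0.
  H_3: rank ker ∂_3 − rank ∂_4 = (1 − 1) − 0 = 0, and there is no ∂_4, so H_3 ≅ 0.

As a check, the Euler characteristic is 10 − 22 + 13 − 1 = 0, which agrees with 1 − 1 + 0 − 0 = 0.

Hence the Betti numbers are b_0 = 1, b_1 = 1, b_2 = 0, b_3 = 0.

b_0 = 1, b_1 = 1, b_2 = 0, b_3 = 0.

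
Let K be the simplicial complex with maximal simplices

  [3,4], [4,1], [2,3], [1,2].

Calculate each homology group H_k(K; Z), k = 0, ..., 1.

Order the vertices as 1 < 2 < 3 < 4. Listing each simplex with vertices in this order, K has dimension 1 with simplices:

  0-simplices (4): [1], [2], [3], [4]
  1-simplices (4): [1,2], [1,4], [2,3], [3,4]

Hence C_0 ≅ Z^4, C_1 ≅ Z^4.

The boundary map ∂_1: C_1 → C_0 maps an edge to its endpoints' difference, ∂[p,q] = q − p.
The resulting 4×4 matrix has rank 3, and its Smith normal form has invariant factors (1,1,1).

Now H_k = ker ∂_k / im ∂_{k+1}, so:

  H_0: rank C_0 − rank ∂_1 = 4 − 3 = 1, and the invariant factors of ∂_1 are all 1, so H_0 = Z.
  H_1: rank ker ∂_1 − rank ∂_2 = (4 − 3) − 0 = 1, and there is no ∂_2, so H_1 = Z.

H_0 ≅ Z,  H_1 ≅ Z.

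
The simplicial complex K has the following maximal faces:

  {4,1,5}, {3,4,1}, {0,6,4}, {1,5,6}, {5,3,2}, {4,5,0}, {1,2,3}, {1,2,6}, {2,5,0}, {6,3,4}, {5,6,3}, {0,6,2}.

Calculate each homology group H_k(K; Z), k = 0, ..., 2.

H_0 = Z,  H_1 = Z_2,  H_2 = 0.

K has 7 vertices, 18 edges, 12 triangles.
rank ∂_0 = 0, rank ∂_1 = 6 ⇒ b_0 = 7 − 0 − 6 = 1; all invariant factors of ∂_1 are 1 so no torsion. So H_0 ≅ Z.
rank ∂_1 = 6, rank ∂_2 = 12 ⇒ b_1 = 18 − 6 − 12 = 0; ∂_2 has invariant factor(s) [2] giving torsion. So H_1 ≅ Z_2.
rank ∂_2 = 12, rank ∂_3 = 0 ⇒ b_2 = 12 − 12 − 0 = 0. So H_2 ≅ 0.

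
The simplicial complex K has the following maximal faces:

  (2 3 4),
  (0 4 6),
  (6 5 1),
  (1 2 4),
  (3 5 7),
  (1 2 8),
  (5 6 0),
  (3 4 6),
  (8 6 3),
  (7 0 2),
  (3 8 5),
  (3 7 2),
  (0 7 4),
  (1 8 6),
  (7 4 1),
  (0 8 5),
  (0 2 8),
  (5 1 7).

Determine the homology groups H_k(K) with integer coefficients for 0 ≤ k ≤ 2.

Order the vertices as 0 < 1 < 2 < 3 < 4 < 5 < 6 < 7 < 8. Listing each simplex with vertices in this order, K has dimension 2 with simplices:

  0-simplices (9): [0], [1], [2], [3], [4], [5], [6], [7], [8]
  1-simplices (27): (27 of them)
  2-simplices (18): [0,2,7], [0,2,8], [0,4,6], [0,4,7], [0,5,6], [0,5,8], [1,2,4], [1,2,8], [1,4,7], [1,5,6], [1,5,7], [1,6,8], [2,3,4], [2,3,7], [3,4,6], [3,5,7], [3,5,8], [3,6,8]

giving chain groups C_0 ≅ Z^9, C_1 ≅ Z^27, C_2 ≅ Z^18.

The boundary map ∂_1: C_1 → C_0 sends each edge [p,q] (with p < q) to q − p. For instance
  ∂[3,7] = [7] − [3].
As a 9×27 matrix over Z this has rank 8, with invariant factors (1,1,1,1,1,1,1,1).

∂_2: C_2 → C_1 acts by ∂[p,q,r] = [q,r] − [p,r] + [p,q]. For instance
  ∂[1,4,7] = [4,7] − [1,7] + [1,4],
  ∂[2,3,4] = [3,4] − [2,4] + [2,3].
As a 27×18 matrix over Z this has rank 18, with invariant factors (1,1,1,1,1,1,1,1,1,1,1,1,1,1,1,1,1,2).

Reading off H_k = ker ∂_k / im ∂_{k+1}:

  H_0: rank C_0 − rank ∂_1 = 9 − 8 = 1, and the invariant factors of ∂_1 are all 1, so H_0 ≅ Z.
  H_1: rank ker ∂_1 − rank ∂_2 = (27 − 8) − 18 = 1, and ∂_2 has invariant factor 2 > 1, so H_1 ≅ Z ⊕ Z/2Z.
  H_2: rank ker ∂_2 − rank ∂_3 = (18 − 18) − 0 = 0, and there is no ∂_3, so H_2 ≅ 0.

H_0 ≅ Z,  H_1 ≅ Z ⊕ Z/2Z,  H_2 = 0.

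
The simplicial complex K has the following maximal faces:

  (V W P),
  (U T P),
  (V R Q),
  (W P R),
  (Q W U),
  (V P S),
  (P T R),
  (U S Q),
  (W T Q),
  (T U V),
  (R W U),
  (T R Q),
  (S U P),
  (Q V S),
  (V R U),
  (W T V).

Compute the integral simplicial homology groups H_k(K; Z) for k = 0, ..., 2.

We work with the vertex ordering P < Q < R < S < T < U < V < W. The simplices of K, each written with vertices in increasing order, are:

  0-simplices (8): P, Q, R, S, T, U, V, W
  1-simplices (24): PR, PS, PT, PU, PV, PW, QR, QS, QT, QU, QV, QW, RT, RU, RV, RW, SU, SV, TU, TV, TW, UV, UW, VW
  2-simplices (16): PRT, PRW, PSU, PSV, PTU, PVW, QRT, QRV, QSU, QSV, QTW, QUW, RUV, RUW, TUV, TVW

so the chain groups are C_0 ≅ Z^8, C_1 ≅ Z^24, C_2 ≅ Z^16.

The boundary map ∂_1: C_1 → C_0 is given by ∂[p,q] = [q] − [p].
The 8×24 boundary matrix has rank 7 and Smith normal form diag(1,1,1,1,1,1,1).

∂_2: C_2 → C_1 acts by ∂[p,q,r] = [q,r] − [p,r] + [p,q]. For instance
  ∂QTW = TW − QW + QT,
  ∂PSV = SV − PV + PS.
This gives a 24×16 integer matrix of rank 15; reducing to Smith normal form yields diagonal entries (1,1,1,1,1,1,1,1,1,1,1,1,1,1,1).

Now H_k = ker ∂_k / im ∂_{k+1}, so:

  H_0: rank C_0 − rank ∂_1 = 8 − 7 = 1, and the invariant factors of ∂_1 are all 1, so H_0 ≅ Z.
  H_1: rank ker ∂_1 − rank ∂_2 = (24 − 7) − 15 = 2, and the invariant factors of ∂_2 are all 1, so H_1 ≅ Z^2.
  H_2: rank ker ∂_2 − rank ∂_3 = (16 − 15) − 0 = 1, and there is no ∂_3, so H_2 ≅ Z.

H_0 ≅ Z,  H_1 ≅ Z^2,  H_2 ≅ Z.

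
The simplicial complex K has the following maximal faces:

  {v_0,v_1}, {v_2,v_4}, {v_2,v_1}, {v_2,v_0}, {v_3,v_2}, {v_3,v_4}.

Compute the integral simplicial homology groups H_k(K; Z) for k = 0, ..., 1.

H_0 = Z,  H_1 = Z^2.

Order the vertices as v_0 < v_1 < v_2 < v_3 < v_4. Listing each simplex with vertices in this order, K has dimension 1 with simplices:

  0-simplices (5): [v_0], [v_1], [v_2], [v_3], [v_4]
  1-simplices (6): [v_0,v_1], [v_0,v_2], [v_1,v_2], [v_2,v_3], [v_2,v_4], [v_3,v_4]

giving chain groups C_0 ≅ Z^5, C_1 ≅ Z^6.

Boundary ∂_1: C_1 → C_0 sends each edge [p,q] (with p < q) to q − p. For instance
  ∂[v_0,v_2] = [v_2] − [v_0].
The 5×6 boundary matrix has rank 4 and Smith normal form diag(1,1,1,1).

Now H_k = ker ∂_k / im ∂_{k+1}, so:

  H_0: rank C_0 − rank ∂_1 = 5 − 4 = 1, and the invariant factors of ∂_1 are all 1, so H_0 = Z.
  H_1: rank ker ∂_1 − rank ∂_2 = (6 − 4) − 0 = 2, and there is no ∂_2, so H_1 = Z^2.

As a check, the Euler characteristic is 5 − 6 = -1, which agrees with 1 − 2 = -1.
(K is a triangulation of a wedge of 2 circles.)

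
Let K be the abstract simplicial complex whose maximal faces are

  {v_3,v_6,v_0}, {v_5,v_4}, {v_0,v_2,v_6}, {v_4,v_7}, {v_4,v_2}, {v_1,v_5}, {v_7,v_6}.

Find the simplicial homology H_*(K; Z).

Fix the vertex order v_0 < v_1 < v_2 < v_3 < v_4 < v_5 < v_6 < v_7 and write every simplex with vertices in increasing order. Then dim K = 2 and the simplices of K are:

  0-simplices (8): [v_0], [v_1], [v_2], [v_3], [v_4], [v_5], [v_6], [v_7]
  1-simplices (10): [v_0,v_2], [v_0,v_3], [v_0,v_6], [v_1,v_5], [v_2,v_4], [v_2,v_6], [v_3,v_6], [v_4,v_5], [v_4,v_7], [v_6,v_7]
  2-simplices (2): [v_0,v_2,v_6], [v_0,v_3,v_6]

Hence C_0 ≅ Z^8, C_1 ≅ Z^10, C_2 ≅ Z^2.

∂_1: C_1 → C_0 sends each edge [p,q] (with p < q) to q − p.
The 8×10 boundary matrix has rank 7 and Smith normal form diag(1,1,1,1,1,1,1).

∂_2: C_2 → C_1 sends each 2-simplex [p,q,r] to [q,r] − [p,r] + [p,q]. For instance
  ∂[v_0,v_3,v_6] = [v_3,v_6] − [v_0,v_6] + [v_0,v_3],
  ∂[v_0,v_2,v_6] = [v_2,v_6] − [v_0,v_6] + [v_0,v_2].
The 10×2 boundary matrix has rank 2 and Smith normal form diag(1,1).

Now H_k = ker ∂_k / im ∂_{k+1}, so:

  H_0: rank C_0 − rank ∂_1 = 8 − 7 = 1, and the invariant factors of ∂_1 are all 1, so H_0 = Z.
  H_1: rank ker ∂_1 − rank ∂_2 = (10 − 7) − 2 = 1, and the invariant factors of ∂_2 are all 1, so H_1 = Z.
  H_2: rank ker ∂_2 − rank ∂_3 = (2 − 2) − 0 = 0, and there is no ∂_3, so H_2 = 0.

As a check, the Euler characteristic is 8 − 10 + 2 = 0, which agrees with 1 − 1 + 0 = 0.

H_0 ≅ Z,  H_1 ≅ Z,  H_2 = 0.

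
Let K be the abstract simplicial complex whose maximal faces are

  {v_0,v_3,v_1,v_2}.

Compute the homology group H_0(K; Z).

H_0 ≅ Z.

Order the vertices as v_0 < v_1 < v_2 < v_3. Listing each simplex with vertices in this order, K has dimension 3 with simplices:

  0-simplices (4): [v_0], [v_1], [v_2], [v_3]
  1-simplices (6): [v_0,v_1], [v_0,v_2], [v_0,v_3], [v_1,v_2], [v_1,v_3], [v_2,v_3]
  2-simplices (4): [v_0,v_1,v_2], [v_0,v_1,v_3], [v_0,v_2,v_3], [v_1,v_2,v_3]
  3-simplices (1): [v_0,v_1,v_2,v_3]

Hence C_0 ≅ Z^4, C_1 ≅ Z^6, C_2 ≅ Z^4, C_3 ≅ Z^1.

Boundary ∂_1: C_1 → C_0 sends each edge [p,q] (with p < q) to q − p. For instance
  ∂[v_1,v_2] = [v_2] − [v_1].
The 4×6 boundary matrix has rank 3 and Smith normal form diag(1,1,1).

Boundary ∂_2: C_2 → C_1 sends each 2-simplex [p,q,r] to [q,r] − [p,r] + [p,q]. For instance
  ∂[v_0,v_2,v_3] = [v_2,v_3] − [v_0,v_3] + [v_0,v_2],
  ∂[v_0,v_1,v_3] = [v_1,v_3] − [v_0,v_3] + [v_0,v_1].
As a 6×4 matrix over Z this has rank 3, with invariant factors (1,1,1).

The boundary map ∂_3: C_3 → C_2 sends each 3-simplex σ to the alternating sum Σ_i (−1)^i (σ with its i-th vertex removed). For instance
  ∂[v_0,v_1,v_2,v_3] = [v_1,v_2,v_3] − [v_0,v_2,v_3] + [v_0,v_1,v_3] − [v_0,v_1,v_2].
This gives a 4×1 integer matrix of rank 1; reducing to Smith normal form yields diagonal entries (1).

Computing H_k = (kernel of ∂_k) / (image of ∂_{k+1}):

  H_0: rank C_0 − rank ∂_1 = 4 − 3 = 1, and the invariant factors of ∂_1 are all 1, so H_0 = Z.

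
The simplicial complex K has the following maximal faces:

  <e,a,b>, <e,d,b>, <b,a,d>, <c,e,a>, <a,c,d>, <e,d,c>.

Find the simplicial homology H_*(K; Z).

H_0 ≅ Z,  H_1 = 0,  H_2 ≅ Z.

Fix the vertex order a < b < c < d < e and write every simplex with vertices in increasing order. Then dim K = 2 and the simplices of K are:

  0-simplices (5): a, b, c, d, e
  1-simplices (9): ab, ac, ad, ae, bd, be, cd, ce, de
  2-simplices (6): abd, abe, acd, ace, bde, cde

Hence C_0 ≅ Z^5, C_1 ≅ Z^9, C_2 ≅ Z^6.

∂_1: C_1 → C_0 sends each edge [p,q] (with p < q) to q − p. For instance
  ∂de = e − d.
This gives a 5×9 integer matrix of rank 4; reducing to Smith normal form yields diagonal entries (1,1,1,1).

Boundary ∂_2: C_2 → C_1 maps a triangle to the signed sum of its edges. For instance
  ∂cde = de − ce + cd,
  ∂ace = ce − ae + ac.
As a 9×6 matrix over Z this has rank 5, with invariant factors (1,1,1,1,1).

Reading off H_k = ker ∂_k / im ∂_{k+1}:

  H_0: rank C_0 − rank ∂_1 = 5 − 4 = 1, and the invariant factors of ∂_1 are all 1, so H_0 ≅ Z.
  H_1: rank ker ∂_1 − rank ∂_2 = (9 − 4) − 5 = 0, and the invariant factors of ∂_2 are all 1, so H_1 ≅ 0.
  H_2: rank ker ∂_2 − rank ∂_3 = (6 − 5) − 0 = 1, and there is no ∂_3, so H_2 ≅ Z.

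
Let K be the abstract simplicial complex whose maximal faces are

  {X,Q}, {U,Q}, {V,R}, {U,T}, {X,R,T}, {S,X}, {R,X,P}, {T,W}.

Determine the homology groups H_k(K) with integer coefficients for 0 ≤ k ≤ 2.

We work with the vertex ordering P < Q < R < S < T < U < V < W < X. The simplices of K, each written with vertices in increasing order, are:

  0-simplices (9): P, Q, R, S, T, U, V, W, X
  1-simplices (11): PR, PX, QU, QX, RT, RV, RX, SX, TU, TW, TX
  2-simplices (2): PRX, RTX

giving chain groups C_0 ≅ Z^9, C_1 ≅ Z^11, C_2 ≅ Z^2.

The boundary map ∂_1: C_1 → C_0 maps an edge to its endpoints' difference, ∂[p,q] = q − p. For instance
  ∂RV = V − R.
The resulting 9×11 matrix has rank 8, and its Smith normal form has invariant factors (1,1,1,1,1,1,1,1).

Boundary ∂_2: C_2 → C_1 acts by ∂[p,q,r] = [q,r] − [p,r] + [p,q]. For instance
  ∂RTX = TX − RX + RT,
  ∂PRX = RX − PX + PR.
The resulting 11×2 matrix has rank 2, and its Smith normal form has invariant factors (1,1).

Computing H_k = (kernel of ∂_k) / (image of ∂_{k+1}):

  H_0: rank C_0 − rank ∂_1 = 9 − 8 = 1, and the invariant factors of ∂_1 are all 1, so H_0 ≅ Z.
  H_1: rank ker ∂_1 − rank ∂_2 = (11 − 8) − 2 = 1, and the invariant factors of ∂_2 are all 1, so H_1 ≅ Z.
  H_2: rank ker ∂_2 − rank ∂_3 = (2 − 2) − 0 = 0, and there is no ∂_3, so H_2 ≅ 0.

H_0 = Z,  H_1 = Z,  H_2 = 0.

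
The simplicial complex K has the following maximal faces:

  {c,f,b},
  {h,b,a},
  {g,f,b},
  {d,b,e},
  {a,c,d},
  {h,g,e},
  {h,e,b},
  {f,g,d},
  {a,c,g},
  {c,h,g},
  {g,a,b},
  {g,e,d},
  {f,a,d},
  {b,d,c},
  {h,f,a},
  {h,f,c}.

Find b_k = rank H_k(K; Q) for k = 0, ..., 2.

Fix the vertex order a < b < c < d < e < f < g < h and write every simplex with vertices in increasing order. Then dim K = 2 and the simplices of K are:

  0-simplices (8): a, b, c, d, e, f, g, h
  1-simplices (24): ab, ac, ad, af, ag, ah, bc, bd, be, bf, bg, bh, cd, cf, cg, ch, de, df, dg, eg, eh, fg, fh, gh
  2-simplices (16): abg, abh, acd, acg, adf, afh, bcd, bcf, bde, beh, bfg, cfh, cgh, deg, dfg, egh

Hence C_0 ≅ Z^8, C_1 ≅ Z^24, C_2 ≅ Z^16.

The boundary map ∂_1: C_1 → C_0 is given by ∂[p,q] = [q] − [p].
This gives a 8×24 integer matrix of rank 7; reducing to Smith normal form yields diagonal entries (1,1,1,1,1,1,1).

Boundary ∂_2: C_2 → C_1 maps a triangle to the signed sum of its edges. For instance
  ∂deg = eg − dg + de,
  ∂abh = bh − ah + ab.
This gives a 24×16 integer matrix of rank 15; reducing to Smith normal form yields diagonal entries (1,1,1,1,1,1,1,1,1,1,1,1,1,1,1).

Now H_k = ker ∂_k / im ∂_{k+1}, so:

  H_0: rank C_0 − rank ∂_1 = 8 − 7 = 1, and the invariant factors of ∂_1 are all 1, so H_0 = Z.
  H_1: rank ker ∂_1 − rank ∂_2 = (24 − 7) − 15 = 2, and the invariant factors of ∂_2 are all 1, so H_1 = Z^2.
  H_2: rank ker ∂_2 − rank ∂_3 = (16 − 15) − 0 = 1, and there is no ∂_3, so H_2 = Z.

As a check, the Euler characteristic is 8 − 24 + 16 = 0, which agrees with 1 − 2 + 1 = 0.
(K is a triangulation of the torus T^2.)

Hence the Betti numbers are b_0 = 1, b_1 = 2, b_2 = 1.

b_0 = 1, b_1 = 2, b_2 = 1.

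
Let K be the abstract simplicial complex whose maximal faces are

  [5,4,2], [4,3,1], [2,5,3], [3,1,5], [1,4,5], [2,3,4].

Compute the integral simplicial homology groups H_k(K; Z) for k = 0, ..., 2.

K has 5 vertices, 9 edges, 6 triangles.
rank ∂_0 = 0, rank ∂_1 = 4 ⇒ b_0 = 5 − 0 − 4 = 1; all invariant factors of ∂_1 are 1 so no torsion. So H_0 = Z.
rank ∂_1 = 4, rank ∂_2 = 5 ⇒ b_1 = 9 − 4 − 5 = 0; all invariant factors of ∂_2 are 1 so no torsion. So H_1 = 0.
rank ∂_2 = 5, rank ∂_3 = 0 ⇒ b_2 = 6 − 5 − 0 = 1. So H_2 = Z.

H_0 = Z,  H_1 = 0,  H_2 = Z.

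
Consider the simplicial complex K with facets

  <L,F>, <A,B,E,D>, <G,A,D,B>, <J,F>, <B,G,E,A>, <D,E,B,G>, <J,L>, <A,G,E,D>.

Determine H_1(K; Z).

Take the total order A < B < D < E < F < G < J < L on the vertex set. Then K (dimension 3) consists of the simplices:

  0-simplices (8): A, B, D, E, F, G, J, L
  1-simplices (13): AB, AD, AE, AG, BD, BE, BG, DE, DG, EG, FJ, FL, JL
  2-simplices (10): ABD, ABE, ABG, ADE, ADG, AEG, BDE, BDG, BEG, DEG
  3-simplices (5): ABDE, ABDG, ABEG, ADEG, BDEG

so the chain groups are C_0 ≅ Z^8, C_1 ≅ Z^13, C_2 ≅ Z^10, C_3 ≅ Z^5.

∂_1: C_1 → C_0 is given by ∂[p,q] = [q] − [p].
The 8×13 boundary matrix has rank 6 and Smith normal form diag(1,1,1,1,1,1).

The boundary map ∂_2: C_2 → C_1 acts by ∂[p,q,r] = [q,r] − [p,r] + [p,q]. For instance
  ∂DEG = EG − DG + DE,
  ∂ADE = DE − AE + AD.
As a 13×10 matrix over Z this has rank 6, with invariant factors (1,1,1,1,1,1).

∂_3: C_3 → C_2 sends each 3-simplex σ to the alternating sum Σ_i (−1)^i (σ with its i-th vertex removed). For instance
  ∂ADEG = DEG − AEG + ADG − ADE,
  ∂ABDG = BDG − ADG + ABG − ABD.
The resulting 10×5 matrix has rank 4, and its Smith normal form has invariant factors (1,1,1,1).

Now H_k = ker ∂_k / im ∂_{k+1}, so:

  H_1: rank ker ∂_1 − rank ∂_2 = (13 − 6) − 6 = 1, and the invariant factors of ∂_2 are all 1, so H_1 = Z.

H_1 ≅ Z.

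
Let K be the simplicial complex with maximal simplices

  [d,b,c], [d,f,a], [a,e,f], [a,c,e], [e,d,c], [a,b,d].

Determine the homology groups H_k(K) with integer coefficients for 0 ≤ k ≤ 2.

We work with the vertex ordering a < b < c < d < e < f. The simplices of K, each written with vertices in increasing order, are:

  0-simplices (6): a, b, c, d, e, f
  1-simplices (12): ab, ac, ad, ae, af, bc, bd, cd, ce, de, df, ef
  2-simplices (6): abd, ace, adf, aef, bcd, cde

Hence C_0 ≅ Z^6, C_1 ≅ Z^12, C_2 ≅ Z^6.

Boundary ∂_1: C_1 → C_0 is given by ∂[p,q] = [q] − [p]. For instance
  ∂bd = d − b.
As a 6×12 matrix over Z this has rank 5, with invariant factors (1,1,1,1,1).

The boundary map ∂_2: C_2 → C_1 sends each 2-simplex [p,q,r] to [q,r] − [p,r] + [p,q]. For instance
  ∂bcd = cd − bd + bc,
  ∂aef = ef − af + ae.
The resulting 12×6 matrix has rank 6, and its Smith normal form has invariant factors (1,1,1,1,1,1).

Now H_k = ker ∂_k / im ∂_{k+1}, so:

  H_0: rank C_0 − rank ∂_1 = 6 − 5 = 1, and the invariant factors of ∂_1 are all 1, so H_0 ≅ Z.
  H_1: rank ker ∂_1 − rank ∂_2 = (12 − 5) − 6 = 1, and the invariant factors of ∂_2 are all 1, so H_1 ≅ Z.
  H_2: rank ker ∂_2 − rank ∂_3 = (6 − 6) − 0 = 0, and there is no ∂_3, so H_2 ≅ 0.

(K is a triangulation of the cylinder S^1 x I.)

H_0 = Z,  H_1 = Z,  H_2 = 0.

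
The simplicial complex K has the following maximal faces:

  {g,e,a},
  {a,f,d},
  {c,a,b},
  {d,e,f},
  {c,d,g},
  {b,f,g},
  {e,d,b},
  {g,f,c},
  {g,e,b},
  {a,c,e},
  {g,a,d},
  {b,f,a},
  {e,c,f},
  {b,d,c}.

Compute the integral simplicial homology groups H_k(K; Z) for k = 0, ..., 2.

H_0 = Z,  H_1 = Z^2,  H_2 = Z.

Take the total order a < b < c < d < e < f < g on the vertex set. Then K (dimension 2) consists of the simplices:

  0-simplices (7): a, b, c, d, e, f, g
  1-simplices (21): ab, ac, ad, ae, af, ag, bc, bd, be, bf, bg, cd, ce, cf, cg, de, df, dg, ef, eg, fg
  2-simplices (14): abc, abf, ace, adf, adg, aeg, bcd, bde, beg, bfg, cdg, cef, cfg, def

so the chain groups are C_0 ≅ Z^7, C_1 ≅ Z^21, C_2 ≅ Z^14.

Boundary ∂_1: C_1 → C_0 maps an edge to its endpoints' difference, ∂[p,q] = q − p.
This gives a 7×21 integer matrix of rank 6; reducing to Smith normal form yields diagonal entries (1,1,1,1,1,1).

The boundary map ∂_2: C_2 → C_1 maps a triangle to the signed sum of its edges. For instance
  ∂ace = ce − ae + ac,
  ∂adf = df − af + ad.
The 21×14 boundary matrix has rank 13 and Smith normal form diag(1,1,1,1,1,1,1,1,1,1,1,1,1).

From H_k ≅ ker(∂_k) / im(∂_{k+1}) we obtain:

  H_0: rank C_0 − rank ∂_1 = 7 − 6 = 1, and the invariant factors of ∂_1 are all 1, so H_0 ≅ Z.
  H_1: rank ker ∂_1 − rank ∂_2 = (21 − 6) − 13 = 2, and the invariant factors of ∂_2 are all 1, so H_1 ≅ Z^2.
  H_2: rank ker ∂_2 − rank ∂_3 = (14 − 13) − 0 = 1, and there is no ∂_3, so H_2 ≅ Z.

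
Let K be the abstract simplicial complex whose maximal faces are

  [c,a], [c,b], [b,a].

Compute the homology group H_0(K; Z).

We work with the vertex ordering a < b < c. The simplices of K, each written with vertices in increasing order, are:

  0-simplices (3): a, b, c
  1-simplices (3): ab, ac, bc

so the chain groups are C_0 ≅ Z^3, C_1 ≅ Z^3.

The boundary map ∂_1: C_1 → C_0 is given by ∂[p,q] = [q] − [p]. For instance
  ∂ac = c − a.
This gives a 3×3 integer matrix of rank 2; reducing to Smith normal form yields diagonal entries (1,1).

Reading off H_k = ker ∂_k / im ∂_{k+1}:

  H_0: rank C_0 − rank ∂_1 = 3 − 2 = 1, and the invariant factors of ∂_1 are all 1, so H_0 = Z.

(K is a triangulation of the circle S^1.)

H_0 ≅ Z.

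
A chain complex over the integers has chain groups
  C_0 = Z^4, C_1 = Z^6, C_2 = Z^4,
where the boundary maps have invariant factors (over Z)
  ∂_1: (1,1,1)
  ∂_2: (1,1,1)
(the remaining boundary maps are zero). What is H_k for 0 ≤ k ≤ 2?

H_0 = Z,  H_1 = 0,  H_2 = Z.

H_0: b_0 = 4 − 0 − 3 = 1; torsion from ∂_1 factors > 1: none. So H_0 = Z.
H_1: b_1 = 6 − 3 − 3 = 0; torsion from ∂_2 factors > 1: none. So H_1 = 0.
H_2: b_2 = 4 − 3 − 0 = 1; torsion from ∂_3 factors > 1: none. So H_2 = Z.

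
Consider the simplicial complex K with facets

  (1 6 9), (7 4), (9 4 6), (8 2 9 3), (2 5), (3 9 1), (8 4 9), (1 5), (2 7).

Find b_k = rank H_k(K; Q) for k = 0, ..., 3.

Order the vertices as 1 < 2 < 3 < 4 < 5 < 6 < 7 < 8 < 9. Listing each simplex with vertices in this order, K has dimension 3 with simplices:

  0-simplices (9): [1], [2], [3], [4], [5], [6], [7], [8], [9]
  1-simplices (17): [1,3], [1,5], [1,6], [1,9], [2,3], [2,5], [2,7], [2,8], [2,9], [3,8], [3,9], [4,6], [4,7], [4,8], [4,9], [6,9], [8,9]
  2-simplices (8): [1,3,9], [1,6,9], [2,3,8], [2,3,9], [2,8,9], [3,8,9], [4,6,9], [4,8,9]
  3-simplices (1): [2,3,8,9]

Hence C_0 ≅ Z^9, C_1 ≅ Z^17, C_2 ≅ Z^8, C_3 ≅ Z^1.

∂_1: C_1 → C_0 is given by ∂[p,q] = [q] − [p].
The 9×17 boundary matrix has rank 8 and Smith normal form diag(1,1,1,1,1,1,1,1).

The boundary map ∂_2: C_2 → C_1 maps a triangle to the signed sum of its edges. For instance
  ∂[4,8,9] = [8,9] − [4,9] + [4,8],
  ∂[1,6,9] = [6,9] − [1,9] + [1,6].
The resulting 17×8 matrix has rank 7, and its Smith normal form has invariant factors (1,1,1,1,1,1,1).

Boundary ∂_3: C_3 → C_2 sends each 3-simplex σ to the alternating sum Σ_i (−1)^i (σ with its i-th vertex removed). For instance
  ∂[2,3,8,9] = [3,8,9] − [2,8,9] + [2,3,9] − [2,3,8].
This gives a 8×1 integer matrix of rank 1; reducing to Smith normal form yields diagonal entries (1).

From H_k ≅ ker(∂_k) / im(∂_{k+1}) we obtain:

  H_0: rank C_0 − rank ∂_1 = 9 − 8 = 1, and the invariant factors of ∂_1 are all 1, so H_0 = Z.
  H_1: rank ker ∂_1 − rank ∂_2 = (17 − 8) − 7 = 2, and the invariant factors of ∂_2 are all 1, so H_1 = Z^2.
  H_2: rank ker ∂_2 − rank ∂_3 = (8 − 7) − 1 = 0, and the invariant factors of ∂_3 are all 1, so H_2 = 0.
  H_3: rank ker ∂_3 − rank ∂_4 = (1 − 1) − 0 = 0, and there is no ∂_4, so H_3 = 0.

Hence the Betti numbers are b_0 = 1, b_1 = 2, b_2 = 0, b_3 = 0.

b_0 = 1, b_1 = 2, b_2 = 0, b_3 = 0.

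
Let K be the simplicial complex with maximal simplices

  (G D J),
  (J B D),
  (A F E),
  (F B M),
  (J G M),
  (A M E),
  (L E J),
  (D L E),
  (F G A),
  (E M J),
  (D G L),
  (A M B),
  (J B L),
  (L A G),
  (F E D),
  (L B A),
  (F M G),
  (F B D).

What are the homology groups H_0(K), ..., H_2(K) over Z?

K has 9 vertices, 27 edges, 18 triangles.
rank ∂_0 = 0, rank ∂_1 = 8 ⇒ b_0 = 9 − 0 − 8 = 1; all invariant factors of ∂_1 are 1 so no torsion. So H_0 ≅ Z.
rank ∂_1 = 8, rank ∂_2 = 18 ⇒ b_1 = 27 − 8 − 18 = 1; ∂_2 has invariant factor(s) [2] giving torsion. So H_1 ≅ Z ⊕ Z/2.
rank ∂_2 = 18, rank ∂_3 = 0 ⇒ b_2 = 18 − 18 − 0 = 0. So H_2 ≅ 0.

H_0 = Z,  H_1 = Z ⊕ Z/2,  H_2 = 0.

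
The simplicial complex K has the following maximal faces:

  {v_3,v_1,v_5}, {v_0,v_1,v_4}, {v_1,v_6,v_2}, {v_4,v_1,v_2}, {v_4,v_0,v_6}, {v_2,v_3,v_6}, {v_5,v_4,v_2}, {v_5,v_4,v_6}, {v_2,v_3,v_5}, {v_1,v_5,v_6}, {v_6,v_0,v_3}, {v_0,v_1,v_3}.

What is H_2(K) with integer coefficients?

H_2 = 0.

Fix the vertex order v_0 < v_1 < v_2 < v_3 < v_4 < v_5 < v_6 and write every simplex with vertices in increasing order. Then dim K = 2 and the simplices of K are:

  0-simplices (7): [v_0], [v_1], [v_2], [v_3], [v_4], [v_5], [v_6]
  1-simplices (18): (18 of them)
  2-simplices (12): (12 of them)

Hence C_0 ≅ Z^7, C_1 ≅ Z^18, C_2 ≅ Z^12.

The boundary map ∂_1: C_1 → C_0 is given by ∂[p,q] = [q] − [p]. For instance
  ∂[v_0,v_6] = [v_6] − [v_0].
As a 7×18 matrix over Z this has rank 6, with invariant factors (1,1,1,1,1,1).

The boundary map ∂_2: C_2 → C_1 acts by ∂[p,q,r] = [q,r] − [p,r] + [p,q]. For instance
  ∂[v_0,v_1,v_3] = [v_1,v_3] − [v_0,v_3] + [v_0,v_1],
  ∂[v_2,v_4,v_5] = [v_4,v_5] − [v_2,v_5] + [v_2,v_4].
The 18×12 boundary matrix has rank 12 and Smith normal form diag(1,1,1,1,1,1,1,1,1,1,1,2).

Computing H_k = (kernel of ∂_k) / (image of ∂_{k+1}):

  H_2: rank ker ∂_2 − rank ∂_3 = (12 − 12) − 0 = 0, and there is no ∂_3, so H_2 ≅ 0.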